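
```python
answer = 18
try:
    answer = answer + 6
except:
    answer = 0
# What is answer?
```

Step-by-step execution trace:
1. answer starts at 18.
2. try: `answer = answer + 6` → answer = 24. No exception raised.
3. `except` is skipped.
Result: 24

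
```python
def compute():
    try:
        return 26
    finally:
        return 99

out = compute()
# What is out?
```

Step-by-step execution trace:
1. `compute()` enters try: `return 26` sets pending return value 26.
2. Before returning, `finally: return 99` runs and overrides the pending return.
3. compute() returns 99 → out = 99.
Result: 99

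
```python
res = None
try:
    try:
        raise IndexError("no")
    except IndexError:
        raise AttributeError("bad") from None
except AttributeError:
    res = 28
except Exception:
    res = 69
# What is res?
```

Step-by-step execution trace:
1. Inner try raises IndexError; inner `except IndexError` catches it.
2. `raise AttributeError(...) from None` raises AttributeError (from None suppresses __context__, but the active exception is still AttributeError).
3. Outer `except AttributeError` matches → res = 28.
4. `except Exception` is not reached.
Result: 28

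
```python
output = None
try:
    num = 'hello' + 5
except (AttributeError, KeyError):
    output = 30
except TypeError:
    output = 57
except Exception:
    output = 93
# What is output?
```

Step-by-step execution trace:
1. `num = 'hello' + 5` raises TypeError.
2. `except (AttributeError, KeyError)` does not match TypeError; skipped.
3. `except TypeError` matches (exact type match) → output = 57.
4. `except Exception` is not reached.
Result: 57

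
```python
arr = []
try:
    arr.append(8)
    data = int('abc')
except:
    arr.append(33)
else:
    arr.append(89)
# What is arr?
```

Step-by-step execution trace:
1. try: `arr.append(8)` → arr = [8].
2. `data = int('abc')` raises ValueError.
3. bare `except` matches → `arr.append(33)` → arr = [8, 33].
4. `else` is skipped (an exception was raised).
Result: [8, 33]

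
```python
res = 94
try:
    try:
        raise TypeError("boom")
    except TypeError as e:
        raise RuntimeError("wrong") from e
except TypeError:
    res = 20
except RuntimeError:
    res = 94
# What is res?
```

Step-by-step execution trace:
1. Inner try raises TypeError; inner `except TypeError as e` catches it.
2. `raise RuntimeError(...) from e` raises RuntimeError (TypeError is attached as __cause__, but only RuntimeError is active).
3. Outer `except TypeError` does not match RuntimeError; skipped.
4. Outer `except RuntimeError` matches → res = 94.
Result: 94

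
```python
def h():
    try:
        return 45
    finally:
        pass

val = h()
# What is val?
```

Step-by-step execution trace:
1. `h()` enters try: `return 45` sets pending return value 45.
2. Before returning, `finally: pass` runs (no effect).
3. h() returns 45 → val = 45.
Result: 45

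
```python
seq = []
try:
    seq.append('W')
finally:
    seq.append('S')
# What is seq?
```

Step-by-step execution trace:
1. try: `seq.append('W')` → seq = ['W'].
2. The try body completes without raising.
3. finally always runs: `seq.append('S')` → seq = ['W', 'S'].
Result: ['W', 'S']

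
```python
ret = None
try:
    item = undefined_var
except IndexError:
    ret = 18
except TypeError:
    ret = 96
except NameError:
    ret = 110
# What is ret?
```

Step-by-step execution trace:
1. `item = undefined_var` raises NameError.
2. `except IndexError` does not match NameError; skipped.
3. `except TypeError` does not match NameError; skipped.
4. `except NameError` matches → ret = 110.
Result: 110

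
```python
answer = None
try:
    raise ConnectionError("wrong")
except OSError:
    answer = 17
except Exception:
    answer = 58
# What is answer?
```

Step-by-step execution trace:
1. `raise ConnectionError(...)` raises ConnectionError.
2. `except OSError` matches (ConnectionError is a subclass of OSError) → answer = 17.
3. `except Exception` is not reached.
Result: 17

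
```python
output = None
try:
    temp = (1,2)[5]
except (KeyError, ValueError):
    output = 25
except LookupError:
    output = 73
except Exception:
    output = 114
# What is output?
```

Step-by-step execution trace:
1. `temp = (1,2)[5]` raises IndexError.
2. `except (KeyError, ValueError)` does not match IndexError; skipped.
3. `except LookupError` matches (IndexError is a subclass of LookupError) → output = 73.
4. `except Exception` is not reached.
Result: 73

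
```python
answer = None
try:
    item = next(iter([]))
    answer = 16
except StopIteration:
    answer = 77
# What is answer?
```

Step-by-step execution trace:
1. `item = next(iter([]))` raises StopIteration.
2. `answer = 16` is not reached.
3. `except StopIteration` matches → answer = 77.
Result: 77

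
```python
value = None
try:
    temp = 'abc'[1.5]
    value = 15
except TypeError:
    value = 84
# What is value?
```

Step-by-step execution trace:
1. `temp = 'abc'[1.5]` raises TypeError.
2. `value = 15` is not reached.
3. `except TypeError` matches → value = 84.
Result: 84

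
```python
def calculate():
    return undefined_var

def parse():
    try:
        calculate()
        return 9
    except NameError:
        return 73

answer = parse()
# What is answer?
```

Step-by-step execution trace:
1. `parse()` calls `calculate()`.
2. `calculate()` evaluates `undefined_var`, which raises NameError; it propagates to the caller.
3. `return 9` is not reached.
4. `except NameError` in parse matches → returns 73.
5. answer = 73.
Result: 73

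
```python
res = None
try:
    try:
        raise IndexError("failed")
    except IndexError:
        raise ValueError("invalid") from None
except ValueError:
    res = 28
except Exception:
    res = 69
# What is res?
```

Step-by-step execution trace:
1. Inner try raises IndexError; inner `except IndexError` catches it.
2. `raise ValueError(...) from None` raises ValueError (from None suppresses __context__, but the active exception is still ValueError).
3. Outer `except ValueError` matches → res = 28.
4. `except Exception` is not reached.
Result: 28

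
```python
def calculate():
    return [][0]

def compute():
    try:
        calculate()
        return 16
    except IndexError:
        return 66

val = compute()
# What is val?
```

Step-by-step execution trace:
1. `compute()` calls `calculate()`.
2. `calculate()` evaluates `[][0]`, which raises IndexError; it propagates to the caller.
3. `return 16` is not reached.
4. `except IndexError` in compute matches → returns 66.
5. val = 66.
Result: 66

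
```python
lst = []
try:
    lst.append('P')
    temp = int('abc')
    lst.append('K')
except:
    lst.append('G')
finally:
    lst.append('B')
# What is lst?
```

Step-by-step execution trace:
1. try: `lst.append('P')` → lst = ['P'].
2. `temp = int('abc')` raises ValueError; `lst.append('K')` is not reached.
3. bare `except` matches → `lst.append('G')` → lst = ['P', 'G'].
4. finally always runs: `lst.append('B')` → lst = ['P', 'G', 'B'].
Result: ['P', 'G', 'B']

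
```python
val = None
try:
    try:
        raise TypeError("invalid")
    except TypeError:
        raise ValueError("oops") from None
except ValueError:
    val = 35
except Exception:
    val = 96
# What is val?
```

Step-by-step execution trace:
1. Inner try raises TypeError; inner `except TypeError` catches it.
2. `raise ValueError(...) from None` raises ValueError (from None suppresses __context__, but the active exception is still ValueError).
3. Outer `except ValueError` matches → val = 35.
4. `except Exception` is not reached.
Result: 35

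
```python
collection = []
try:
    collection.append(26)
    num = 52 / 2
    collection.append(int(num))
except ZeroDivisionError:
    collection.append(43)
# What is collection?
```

Step-by-step execution trace:
1. try: `collection.append(26)` → collection = [26].
2. `num = 52 / 2` → num = 26.0. No exception raised.
3. `collection.append(int(num))` → collection = [26, 26].
4. `except ZeroDivisionError` is skipped (no exception was raised).
Result: [26, 26]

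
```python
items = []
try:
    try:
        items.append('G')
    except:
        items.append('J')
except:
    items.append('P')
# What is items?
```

Step-by-step execution trace:
1. Inner try: `items.append('G')` → items = ['G']. No exception raised.
2. Inner `except` is skipped.
3. Inner try completes normally; outer `except` is skipped.
Result: ['G']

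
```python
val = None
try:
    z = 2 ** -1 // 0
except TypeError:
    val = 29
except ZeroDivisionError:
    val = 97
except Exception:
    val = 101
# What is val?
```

Step-by-step execution trace:
1. `z = 2 ** -1 // 0` raises ZeroDivisionError.
2. `except TypeError` does not match ZeroDivisionError; skipped.
3. `except ZeroDivisionError` matches → val = 97.
4. Remaining except clauses are skipped.
Result: 97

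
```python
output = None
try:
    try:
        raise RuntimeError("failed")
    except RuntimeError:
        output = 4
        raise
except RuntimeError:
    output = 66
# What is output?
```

Step-by-step execution trace:
1. Inner try: `raise RuntimeError("failed")` raises RuntimeError.
2. Inner `except RuntimeError` matches → output = 4.
3. bare `raise` re-raises the same RuntimeError.
4. Outer `except RuntimeError` matches → output = 66.
Result: 66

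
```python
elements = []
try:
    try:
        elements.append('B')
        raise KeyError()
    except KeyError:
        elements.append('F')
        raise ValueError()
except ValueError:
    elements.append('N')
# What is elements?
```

Step-by-step execution trace:
1. Inner try: `elements.append('B')` → elements = ['B'].
2. `raise KeyError()` raises KeyError.
3. Inner `except KeyError` matches → `elements.append('F')` → elements = ['B', 'F'].
4. `raise ValueError()` raises ValueError; propagates to outer try.
5. Outer `except ValueError` matches → `elements.append('N')` → elements = ['B', 'F', 'N'].
Result: ['B', 'F', 'N']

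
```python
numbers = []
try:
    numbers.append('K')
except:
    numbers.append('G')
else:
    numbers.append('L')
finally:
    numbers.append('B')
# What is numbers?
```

Step-by-step execution trace:
1. try: `numbers.append('K')` → numbers = ['K']. No exception raised.
2. `except` is skipped.
3. `else` runs: `numbers.append('L')` → numbers = ['K', 'L'].
4. `finally` always runs: `numbers.append('B')` → numbers = ['K', 'L', 'B'].
Result: ['K', 'L', 'B']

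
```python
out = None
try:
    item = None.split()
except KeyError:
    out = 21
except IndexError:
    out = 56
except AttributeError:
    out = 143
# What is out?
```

Step-by-step execution trace:
1. `item = None.split()` raises AttributeError.
2. `except KeyError` does not match AttributeError; skipped.
3. `except IndexError` does not match AttributeError; skipped.
4. `except AttributeError` matches → out = 143.
Result: 143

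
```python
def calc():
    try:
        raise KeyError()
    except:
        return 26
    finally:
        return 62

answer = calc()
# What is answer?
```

Step-by-step execution trace:
1. `calc()` enters try: `raise KeyError()` raises KeyError.
2. bare `except` matches → `return 26` sets pending return value 26.
3. Before returning, `finally: return 62` runs and overrides the pending return.
4. calc() returns 62 → answer = 62.
Result: 62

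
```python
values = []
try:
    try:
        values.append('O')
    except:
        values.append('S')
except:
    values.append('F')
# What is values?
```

Step-by-step execution trace:
1. Inner try: `values.append('O')` → values = ['O']. No exception raised.
2. Inner `except` is skipped.
3. Inner try completes normally; outer `except` is skipped.
Result: ['O']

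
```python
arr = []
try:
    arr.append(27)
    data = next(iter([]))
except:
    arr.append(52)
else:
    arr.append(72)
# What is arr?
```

Step-by-step execution trace:
1. try: `arr.append(27)` → arr = [27].
2. `data = next(iter([]))` raises StopIteration.
3. bare `except` matches → `arr.append(52)` → arr = [27, 52].
4. `else` is skipped (an exception was raised).
Result: [27, 52]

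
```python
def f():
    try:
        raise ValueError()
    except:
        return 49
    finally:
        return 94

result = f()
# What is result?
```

Step-by-step execution trace:
1. `f()` enters try: `raise ValueError()` raises ValueError.
2. bare `except` matches → `return 49` sets pending return value 49.
3. Before returning, `finally: return 94` runs and overrides the pending return.
4. f() returns 94 → result = 94.
Result: 94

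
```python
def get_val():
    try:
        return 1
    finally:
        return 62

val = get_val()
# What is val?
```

Step-by-step execution trace:
1. `get_val()` enters try: `return 1` sets pending return value 1.
2. Before returning, `finally: return 62` runs and overrides the pending return.
3. get_val() returns 62 → val = 62.
Result: 62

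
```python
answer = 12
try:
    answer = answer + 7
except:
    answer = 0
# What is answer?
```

Step-by-step execution trace:
1. answer starts at 12.
2. try: `answer = answer + 7` → answer = 19. No exception raised.
3. `except` is skipped.
Result: 19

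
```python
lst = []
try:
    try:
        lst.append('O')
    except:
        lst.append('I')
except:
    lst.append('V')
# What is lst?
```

Step-by-step execution trace:
1. Inner try: `lst.append('O')` → lst = ['O']. No exception raised.
2. Inner `except` is skipped.
3. Inner try completes normally; outer `except` is skipped.
Result: ['O']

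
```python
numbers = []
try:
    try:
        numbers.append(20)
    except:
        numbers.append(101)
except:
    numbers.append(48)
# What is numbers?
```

Step-by-step execution trace:
1. Inner try: `numbers.append(20)` → numbers = [20]. No exception raised.
2. Inner `except` is skipped.
3. Inner try completes normally; outer `except` is skipped.
Result: [20]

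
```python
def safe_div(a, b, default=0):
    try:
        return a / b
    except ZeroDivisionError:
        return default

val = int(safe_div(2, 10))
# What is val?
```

Step-by-step execution trace:
1. `safe_div(2, 10)` enters try: `return 2 / 10` → returns 0.2. No exception raised.
2. `except ZeroDivisionError` is skipped.
3. `int(0.2)` → 0 → val = 0.
Result: 0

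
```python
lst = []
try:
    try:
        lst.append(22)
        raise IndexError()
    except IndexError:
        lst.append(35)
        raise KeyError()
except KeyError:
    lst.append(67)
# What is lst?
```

Step-by-step execution trace:
1. Inner try: `lst.append(22)` → lst = [22].
2. `raise IndexError()` raises IndexError.
3. Inner `except IndexError` matches → `lst.append(35)` → lst = [22, 35].
4. `raise KeyError()` raises KeyError; propagates to outer try.
5. Outer `except KeyError` matches → `lst.append(67)` → lst = [22, 35, 67].
Result: [22, 35, 67]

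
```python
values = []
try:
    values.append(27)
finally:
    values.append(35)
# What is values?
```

Step-by-step execution trace:
1. try: `values.append(27)` → values = [27].
2. The try body completes without raising.
3. finally always runs: `values.append(35)` → values = [27, 35].
Result: [27, 35]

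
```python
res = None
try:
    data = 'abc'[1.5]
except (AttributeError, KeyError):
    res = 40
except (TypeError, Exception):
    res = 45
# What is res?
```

Step-by-step execution trace:
1. `data = 'abc'[1.5]` raises TypeError.
2. `except (AttributeError, KeyError)` does not match TypeError; skipped.
3. `except (TypeError, Exception)` matches (TypeError is in the tuple) → res = 45.
Result: 45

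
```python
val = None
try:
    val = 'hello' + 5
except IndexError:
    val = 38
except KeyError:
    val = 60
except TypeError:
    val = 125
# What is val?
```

Step-by-step execution trace:
1. `val = 'hello' + 5` raises TypeError.
2. `except IndexError` does not match TypeError; skipped.
3. `except KeyError` does not match TypeError; skipped.
4. `except TypeError` matches → val = 125.
Result: 125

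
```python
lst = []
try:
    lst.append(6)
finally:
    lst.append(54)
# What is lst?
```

Step-by-step execution trace:
1. try: `lst.append(6)` → lst = [6].
2. The try body completes without raising.
3. finally always runs: `lst.append(54)` → lst = [6, 54].
Result: [6, 54]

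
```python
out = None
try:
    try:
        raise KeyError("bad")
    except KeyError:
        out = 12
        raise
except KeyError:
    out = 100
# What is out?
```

Step-by-step execution trace:
1. Inner try: `raise KeyError("bad")` raises KeyError.
2. Inner `except KeyError` matches → out = 12.
3. bare `raise` re-raises the same KeyError.
4. Outer `except KeyError` matches → out = 100.
Result: 100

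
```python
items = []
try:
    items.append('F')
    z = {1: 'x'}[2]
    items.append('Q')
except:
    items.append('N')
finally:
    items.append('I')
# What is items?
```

Step-by-step execution trace:
1. try: `items.append('F')` → items = ['F'].
2. `z = {1: 'x'}[2]` raises KeyError; `items.append('Q')` is not reached.
3. bare `except` matches → `items.append('N')` → items = ['F', 'N'].
4. finally always runs: `items.append('I')` → items = ['F', 'N', 'I'].
Result: ['F', 'N', 'I']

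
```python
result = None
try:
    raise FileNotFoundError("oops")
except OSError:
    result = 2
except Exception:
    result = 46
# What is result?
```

Step-by-step execution trace:
1. `raise FileNotFoundError(...)` raises FileNotFoundError.
2. `except OSError` matches (FileNotFoundError is a subclass of OSError) → result = 2.
3. `except Exception` is not reached.
Result: 2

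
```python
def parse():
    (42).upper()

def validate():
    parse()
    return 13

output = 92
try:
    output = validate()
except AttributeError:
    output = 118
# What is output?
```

Step-by-step execution trace:
1. output starts at 92.
2. try: `validate()` calls `parse()`.
3. `parse()` evaluates `(42).upper()`, which raises AttributeError; it propagates through validate (uncaught).
4. `return 13` in validate is not reached; the assignment to output does not complete.
5. `except AttributeError` matches → output = 118.
Result: 118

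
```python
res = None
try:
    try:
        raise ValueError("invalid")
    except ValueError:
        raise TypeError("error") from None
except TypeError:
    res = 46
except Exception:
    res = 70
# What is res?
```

Step-by-step execution trace:
1. Inner try raises ValueError; inner `except ValueError` catches it.
2. `raise TypeError(...) from None` raises TypeError (from None suppresses __context__, but the active exception is still TypeError).
3. Outer `except TypeError` matches → res = 46.
4. `except Exception` is not reached.
Result: 46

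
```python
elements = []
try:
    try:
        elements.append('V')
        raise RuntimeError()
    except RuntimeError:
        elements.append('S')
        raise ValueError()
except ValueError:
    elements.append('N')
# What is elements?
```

Step-by-step execution trace:
1. Inner try: `elements.append('V')` → elements = ['V'].
2. `raise RuntimeError()` raises RuntimeError.
3. Inner `except RuntimeError` matches → `elements.append('S')` → elements = ['V', 'S'].
4. `raise ValueError()` raises ValueError; propagates to outer try.
5. Outer `except ValueError` matches → `elements.append('N')` → elements = ['V', 'S', 'N'].
Result: ['V', 'S', 'N']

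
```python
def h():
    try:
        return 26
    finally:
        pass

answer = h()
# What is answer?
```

Step-by-step execution trace:
1. `h()` enters try: `return 26` sets pending return value 26.
2. Before returning, `finally: pass` runs (no effect).
3. h() returns 26 → answer = 26.
Result: 26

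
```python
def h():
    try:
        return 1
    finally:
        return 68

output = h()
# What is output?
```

Step-by-step execution trace:
1. `h()` enters try: `return 1` sets pending return value 1.
2. Before returning, `finally: return 68` runs and overrides the pending return.
3. h() returns 68 → output = 68.
Result: 68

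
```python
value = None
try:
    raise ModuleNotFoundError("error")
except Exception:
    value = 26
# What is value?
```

Step-by-step execution trace:
1. `raise ModuleNotFoundError(...)` raises ModuleNotFoundError.
2. `except Exception` matches (ModuleNotFoundError is a subclass of Exception) → value = 26.
Result: 26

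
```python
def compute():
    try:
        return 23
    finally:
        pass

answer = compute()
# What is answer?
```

Step-by-step execution trace:
1. `compute()` enters try: `return 23` sets pending return value 23.
2. Before returning, `finally: pass` runs (no effect).
3. compute() returns 23 → answer = 23.
Result: 23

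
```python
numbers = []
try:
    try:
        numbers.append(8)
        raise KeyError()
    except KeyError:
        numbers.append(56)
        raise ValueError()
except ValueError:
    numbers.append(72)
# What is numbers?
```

Step-by-step execution trace:
1. Inner try: `numbers.append(8)` → numbers = [8].
2. `raise KeyError()` raises KeyError.
3. Inner `except KeyError` matches → `numbers.append(56)` → numbers = [8, 56].
4. `raise ValueError()` raises ValueError; propagates to outer try.
5. Outer `except ValueError` matches → `numbers.append(72)` → numbers = [8, 56, 72].
Result: [8, 56, 72]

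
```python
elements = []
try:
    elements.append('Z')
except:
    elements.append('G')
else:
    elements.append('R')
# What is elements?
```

Step-by-step execution trace:
1. try: `elements.append('Z')` → elements = ['Z']. No exception raised.
2. `except` is skipped.
3. `else` runs (try completed without exception): `elements.append('R')` → elements = ['Z', 'R'].
Result: ['Z', 'R']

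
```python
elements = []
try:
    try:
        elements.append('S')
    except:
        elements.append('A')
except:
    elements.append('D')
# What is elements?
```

Step-by-step execution trace:
1. Inner try: `elements.append('S')` → elements = ['S']. No exception raised.
2. Inner `except` is skipped.
3. Inner try completes normally; outer `except` is skipped.
Result: ['S']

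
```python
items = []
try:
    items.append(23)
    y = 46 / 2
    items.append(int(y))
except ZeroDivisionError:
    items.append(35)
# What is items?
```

Step-by-step execution trace:
1. try: `items.append(23)` → items = [23].
2. `y = 46 / 2` → y = 23.0. No exception raised.
3. `items.append(int(y))` → items = [23, 23].
4. `except ZeroDivisionError` is skipped (no exception was raised).
Result: [23, 23]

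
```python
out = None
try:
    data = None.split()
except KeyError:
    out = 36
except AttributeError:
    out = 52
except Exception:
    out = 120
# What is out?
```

Step-by-step execution trace:
1. `data = None.split()` raises AttributeError.
2. `except KeyError` does not match AttributeError; skipped.
3. `except AttributeError` matches → out = 52.
4. Remaining except clauses are skipped.
Result: 52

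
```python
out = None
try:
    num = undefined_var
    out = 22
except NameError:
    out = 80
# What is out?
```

Step-by-step execution trace:
1. `num = undefined_var` raises NameError.
2. `out = 22` is not reached.
3. `except NameError` matches → out = 80.
Result: 80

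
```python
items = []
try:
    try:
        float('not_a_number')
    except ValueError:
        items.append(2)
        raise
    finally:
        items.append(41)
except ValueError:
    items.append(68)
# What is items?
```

Step-by-step execution trace:
1. Inner try: `float('not_a_number')` raises ValueError.
2. Inner `except ValueError` matches → `items.append(2)` → items = [2].
3. bare `raise` re-raises ValueError.
4. Inner `finally` runs during unwinding: `items.append(41)` → items = [2, 41].
5. Outer `except ValueError` matches → `items.append(68)` → items = [2, 41, 68].
Result: [2, 41, 68]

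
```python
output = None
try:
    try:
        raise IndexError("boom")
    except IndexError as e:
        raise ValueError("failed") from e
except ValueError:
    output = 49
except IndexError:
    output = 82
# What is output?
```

Step-by-step execution trace:
1. Inner try raises IndexError; inner `except IndexError as e` catches it.
2. `raise ValueError(...) from e` raises ValueError (IndexError is attached as __cause__, but only ValueError is active).
3. Outer `except ValueError` matches → output = 49.
4. `except IndexError` is not reached.
Result: 49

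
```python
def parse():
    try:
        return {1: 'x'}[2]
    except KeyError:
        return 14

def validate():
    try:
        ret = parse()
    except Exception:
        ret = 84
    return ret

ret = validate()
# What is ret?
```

Step-by-step execution trace:
1. `validate()` calls `parse()`.
2. In parse: `{1: 'x'}[2]` raises KeyError; `except KeyError` catches it → returns 14.
3. In validate: `ret = parse()` → ret = 14. No exception reaches validate.
4. `except Exception` is skipped; validate returns 14.
5. ret = 14.
Result: 14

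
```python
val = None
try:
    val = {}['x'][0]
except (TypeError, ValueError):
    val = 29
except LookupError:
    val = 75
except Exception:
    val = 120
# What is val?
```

Step-by-step execution trace:
1. `val = {}['x'][0]` raises KeyError.
2. `except (TypeError, ValueError)` does not match KeyError; skipped.
3. `except LookupError` matches (KeyError is a subclass of LookupError) → val = 75.
4. `except Exception` is not reached.
Result: 75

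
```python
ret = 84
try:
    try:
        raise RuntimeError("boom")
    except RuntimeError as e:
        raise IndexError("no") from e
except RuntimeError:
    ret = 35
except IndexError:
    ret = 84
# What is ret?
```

Step-by-step execution trace:
1. Inner try raises RuntimeError; inner `except RuntimeError as e` catches it.
2. `raise IndexError(...) from e` raises IndexError (RuntimeError is attached as __cause__, but only IndexError is active).
3. Outer `except RuntimeError` does not match IndexError; skipped.
4. Outer `except IndexError` matches → ret = 84.
Result: 84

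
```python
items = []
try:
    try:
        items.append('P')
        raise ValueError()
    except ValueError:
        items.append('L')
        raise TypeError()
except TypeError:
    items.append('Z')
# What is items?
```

Step-by-step execution trace:
1. Inner try: `items.append('P')` → items = ['P'].
2. `raise ValueError()` raises ValueError.
3. Inner `except ValueError` matches → `items.append('L')` → items = ['P', 'L'].
4. `raise TypeError()` raises TypeError; propagates to outer try.
5. Outer `except TypeError` matches → `items.append('Z')` → items = ['P', 'L', 'Z'].
Result: ['P', 'L', 'Z']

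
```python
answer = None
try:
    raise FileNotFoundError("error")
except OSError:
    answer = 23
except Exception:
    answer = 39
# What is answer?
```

Step-by-step execution trace:
1. `raise FileNotFoundError(...)` raises FileNotFoundError.
2. `except OSError` matches (FileNotFoundError is a subclass of OSError) → answer = 23.
3. `except Exception` is not reached.
Result: 23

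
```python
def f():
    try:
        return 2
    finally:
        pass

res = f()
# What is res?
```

Step-by-step execution trace:
1. `f()` enters try: `return 2` sets pending return value 2.
2. Before returning, `finally: pass` runs (no effect).
3. f() returns 2 → res = 2.
Result: 2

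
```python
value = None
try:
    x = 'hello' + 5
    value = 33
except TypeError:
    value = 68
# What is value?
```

Step-by-step execution trace:
1. `x = 'hello' + 5` raises TypeError.
2. `value = 33` is not reached.
3. `except TypeError` matches → value = 68.
Result: 68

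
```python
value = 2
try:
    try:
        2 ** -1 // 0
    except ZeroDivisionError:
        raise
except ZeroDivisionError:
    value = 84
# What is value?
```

Step-by-step execution trace:
1. Inner try: `2 ** -1 // 0` raises ZeroDivisionError.
2. Inner `except ZeroDivisionError` matches; bare `raise` re-raises the same ZeroDivisionError.
3. Outer `except ZeroDivisionError` matches → value = 84.
Result: 84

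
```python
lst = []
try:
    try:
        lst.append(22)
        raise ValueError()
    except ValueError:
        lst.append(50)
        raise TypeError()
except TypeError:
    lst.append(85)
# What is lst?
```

Step-by-step execution trace:
1. Inner try: `lst.append(22)` → lst = [22].
2. `raise ValueError()` raises ValueError.
3. Inner `except ValueError` matches → `lst.append(50)` → lst = [22, 50].
4. `raise TypeError()` raises TypeError; propagates to outer try.
5. Outer `except TypeError` matches → `lst.append(85)` → lst = [22, 50, 85].
Result: [22, 50, 85]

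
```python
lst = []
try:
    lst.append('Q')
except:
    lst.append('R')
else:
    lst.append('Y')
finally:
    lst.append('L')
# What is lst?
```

Step-by-step execution trace:
1. try: `lst.append('Q')` → lst = ['Q']. No exception raised.
2. `except` is skipped.
3. `else` runs: `lst.append('Y')` → lst = ['Q', 'Y'].
4. `finally` always runs: `lst.append('L')` → lst = ['Q', 'Y', 'L'].
Result: ['Q', 'Y', 'L']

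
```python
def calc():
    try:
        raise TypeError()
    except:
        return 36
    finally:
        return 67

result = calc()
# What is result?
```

Step-by-step execution trace:
1. `calc()` enters try: `raise TypeError()` raises TypeError.
2. bare `except` matches → `return 36` sets pending return value 36.
3. Before returning, `finally: return 67` runs and overrides the pending return.
4. calc() returns 67 → result = 67.
Result: 67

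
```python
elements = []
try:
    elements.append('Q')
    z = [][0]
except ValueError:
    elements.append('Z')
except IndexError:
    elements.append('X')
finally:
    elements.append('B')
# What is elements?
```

Step-by-step execution trace:
1. try: `elements.append('Q')` → elements = ['Q'].
2. `z = [][0]` raises IndexError.
3. `except ValueError` does not match IndexError; skipped.
4. `except IndexError` matches → `elements.append('X')` → elements = ['Q', 'X'].
5. finally always runs: `elements.append('B')` → elements = ['Q', 'X', 'B'].
Result: ['Q', 'X', 'B']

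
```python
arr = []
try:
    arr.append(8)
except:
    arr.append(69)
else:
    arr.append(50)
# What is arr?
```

Step-by-step execution trace:
1. try: `arr.append(8)` → arr = [8]. No exception raised.
2. `except` is skipped.
3. `else` runs (try completed without exception): `arr.append(50)` → arr = [8, 50].
Result: [8, 50]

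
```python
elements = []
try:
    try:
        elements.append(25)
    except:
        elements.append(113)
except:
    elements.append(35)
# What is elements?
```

Step-by-step execution trace:
1. Inner try: `elements.append(25)` → elements = [25]. No exception raised.
2. Inner `except` is skipped.
3. Inner try completes normally; outer `except` is skipped.
Result: [25]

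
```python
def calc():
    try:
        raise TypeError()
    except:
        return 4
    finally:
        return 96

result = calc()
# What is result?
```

Step-by-step execution trace:
1. `calc()` enters try: `raise TypeError()` raises TypeError.
2. bare `except` matches → `return 4` sets pending return value 4.
3. Before returning, `finally: return 96` runs and overrides the pending return.
4. calc() returns 96 → result = 96.
Result: 96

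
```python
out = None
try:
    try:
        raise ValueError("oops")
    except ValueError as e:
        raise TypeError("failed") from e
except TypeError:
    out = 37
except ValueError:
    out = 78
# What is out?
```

Step-by-step execution trace:
1. Inner try raises ValueError; inner `except ValueError as e` catches it.
2. `raise TypeError(...) from e` raises TypeError (ValueError is attached as __cause__, but only TypeError is active).
3. Outer `except TypeError` matches → out = 37.
4. `except ValueError` is not reached.
Result: 37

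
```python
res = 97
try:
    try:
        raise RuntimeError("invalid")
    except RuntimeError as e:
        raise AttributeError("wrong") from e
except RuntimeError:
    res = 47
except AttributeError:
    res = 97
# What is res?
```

Step-by-step execution trace:
1. Inner try raises RuntimeError; inner `except RuntimeError as e` catches it.
2. `raise AttributeError(...) from e` raises AttributeError (RuntimeError is attached as __cause__, but only AttributeError is active).
3. Outer `except RuntimeError` does not match AttributeError; skipped.
4. Outer `except AttributeError` matches → res = 97.
Result: 97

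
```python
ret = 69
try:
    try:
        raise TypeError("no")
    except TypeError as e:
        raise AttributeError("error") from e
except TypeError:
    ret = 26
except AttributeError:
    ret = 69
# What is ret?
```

Step-by-step execution trace:
1. Inner try raises TypeError; inner `except TypeError as e` catches it.
2. `raise AttributeError(...) from e` raises AttributeError (TypeError is attached as __cause__, but only AttributeError is active).
3. Outer `except TypeError` does not match AttributeError; skipped.
4. Outer `except AttributeError` matches → ret = 69.
Result: 69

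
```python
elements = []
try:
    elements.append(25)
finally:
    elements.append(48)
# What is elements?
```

Step-by-step execution trace:
1. try: `elements.append(25)` → elements = [25].
2. The try body completes without raising.
3. finally always runs: `elements.append(48)` → elements = [25, 48].
Result: [25, 48]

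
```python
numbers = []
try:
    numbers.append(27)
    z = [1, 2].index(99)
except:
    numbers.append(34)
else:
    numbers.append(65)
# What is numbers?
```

Step-by-step execution trace:
1. try: `numbers.append(27)` → numbers = [27].
2. `z = [1, 2].index(99)` raises ValueError.
3. bare `except` matches → `numbers.append(34)` → numbers = [27, 34].
4. `else` is skipped (an exception was raised).
Result: [27, 34]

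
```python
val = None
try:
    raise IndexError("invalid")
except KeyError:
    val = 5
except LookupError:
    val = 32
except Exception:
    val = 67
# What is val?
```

Step-by-step execution trace:
1. `raise IndexError(...)` raises IndexError.
2. `except KeyError` does not match (IndexError is not a subclass of KeyError); skipped.
3. `except LookupError` matches (IndexError is a subclass of LookupError) → val = 32.
4. `except Exception` is not reached.
Result: 32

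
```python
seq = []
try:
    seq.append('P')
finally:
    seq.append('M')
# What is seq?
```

Step-by-step execution trace:
1. try: `seq.append('P')` → seq = ['P'].
2. The try body completes without raising.
3. finally always runs: `seq.append('M')` → seq = ['P', 'M'].
Result: ['P', 'M']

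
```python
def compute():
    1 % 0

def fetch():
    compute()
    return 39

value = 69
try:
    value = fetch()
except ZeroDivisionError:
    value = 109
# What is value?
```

Step-by-step execution trace:
1. value starts at 69.
2. try: `fetch()` calls `compute()`.
3. `compute()` evaluates `1 % 0`, which raises ZeroDivisionError; it propagates through fetch (uncaught).
4. `return 39` in fetch is not reached; the assignment to value does not complete.
5. `except ZeroDivisionError` matches → value = 109.
Result: 109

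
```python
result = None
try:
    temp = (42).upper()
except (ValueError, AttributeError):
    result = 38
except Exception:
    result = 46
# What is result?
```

Step-by-step execution trace:
1. `temp = (42).upper()` raises AttributeError.
2. `except (ValueError, AttributeError)` matches (AttributeError is in the tuple) → result = 38.
3. `except Exception` is not reached.
Result: 38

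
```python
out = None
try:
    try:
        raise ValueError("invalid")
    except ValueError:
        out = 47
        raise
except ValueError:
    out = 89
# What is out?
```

Step-by-step execution trace:
1. Inner try: `raise ValueError("invalid")` raises ValueError.
2. Inner `except ValueError` matches → out = 47.
3. bare `raise` re-raises the same ValueError.
4. Outer `except ValueError` matches → out = 89.
Result: 89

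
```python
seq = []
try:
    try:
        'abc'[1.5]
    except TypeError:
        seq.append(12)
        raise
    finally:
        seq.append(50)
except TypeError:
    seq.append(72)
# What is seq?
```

Step-by-step execution trace:
1. Inner try: `'abc'[1.5]` raises TypeError.
2. Inner `except TypeError` matches → `seq.append(12)` → seq = [12].
3. bare `raise` re-raises TypeError.
4. Inner `finally` runs during unwinding: `seq.append(50)` → seq = [12, 50].
5. Outer `except TypeError` matches → `seq.append(72)` → seq = [12, 50, 72].
Result: [12, 50, 72]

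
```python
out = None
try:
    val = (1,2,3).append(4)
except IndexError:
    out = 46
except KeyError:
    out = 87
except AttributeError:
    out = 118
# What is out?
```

Step-by-step execution trace:
1. `val = (1,2,3).append(4)` raises AttributeError.
2. `except IndexError` does not match AttributeError; skipped.
3. `except KeyError` does not match AttributeError; skipped.
4. `except AttributeError` matches → out = 118.
Result: 118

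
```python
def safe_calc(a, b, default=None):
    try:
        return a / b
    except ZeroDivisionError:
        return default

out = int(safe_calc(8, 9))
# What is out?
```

Step-by-step execution trace:
1. `safe_calc(8, 9)` enters try: `return 8 / 9` → returns 0.8888888888888888. No exception raised.
2. `except ZeroDivisionError` is skipped.
3. `int(0.8888888888888888)` → 0 → out = 0.
Result: 0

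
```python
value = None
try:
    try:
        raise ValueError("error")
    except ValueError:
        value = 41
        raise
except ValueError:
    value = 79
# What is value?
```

Step-by-step execution trace:
1. Inner try: `raise ValueError("error")` raises ValueError.
2. Inner `except ValueError` matches → value = 41.
3. bare `raise` re-raises the same ValueError.
4. Outer `except ValueError` matches → value = 79.
Result: 79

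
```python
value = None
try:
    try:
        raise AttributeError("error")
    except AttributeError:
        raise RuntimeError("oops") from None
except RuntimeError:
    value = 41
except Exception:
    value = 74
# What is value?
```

Step-by-step execution trace:
1. Inner try raises AttributeError; inner `except AttributeError` catches it.
2. `raise RuntimeError(...) from None` raises RuntimeError (from None suppresses __context__, but the active exception is still RuntimeError).
3. Outer `except RuntimeError` matches → value = 41.
4. `except Exception` is not reached.
Result: 41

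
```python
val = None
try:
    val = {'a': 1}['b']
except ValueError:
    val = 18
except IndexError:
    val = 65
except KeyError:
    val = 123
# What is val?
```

Step-by-step execution trace:
1. `val = {'a': 1}['b']` raises KeyError.
2. `except ValueError` does not match KeyError; skipped.
3. `except IndexError` does not match KeyError; skipped.
4. `except KeyError` matches → val = 123.
Result: 123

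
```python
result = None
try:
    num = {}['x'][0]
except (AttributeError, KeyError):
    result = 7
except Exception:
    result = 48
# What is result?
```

Step-by-step execution trace:
1. `num = {}['x'][0]` raises KeyError.
2. `except (AttributeError, KeyError)` matches (KeyError is in the tuple) → result = 7.
3. `except Exception` is not reached.
Result: 7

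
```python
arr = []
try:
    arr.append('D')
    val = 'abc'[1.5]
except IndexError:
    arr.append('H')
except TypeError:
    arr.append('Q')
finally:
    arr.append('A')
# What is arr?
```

Step-by-step execution trace:
1. try: `arr.append('D')` → arr = ['D'].
2. `val = 'abc'[1.5]` raises TypeError.
3. `except IndexError` does not match TypeError; skipped.
4. `except TypeError` matches → `arr.append('Q')` → arr = ['D', 'Q'].
5. finally always runs: `arr.append('A')` → arr = ['D', 'Q', 'A'].
Result: ['D', 'Q', 'A']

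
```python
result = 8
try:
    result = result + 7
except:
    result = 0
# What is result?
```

Step-by-step execution trace:
1. result starts at 8.
2. try: `result = result + 7` → result = 15. No exception raised.
3. `except` is skipped.
Result: 15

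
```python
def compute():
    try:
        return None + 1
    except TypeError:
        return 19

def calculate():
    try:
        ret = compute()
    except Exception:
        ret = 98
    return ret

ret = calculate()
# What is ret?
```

Step-by-step execution trace:
1. `calculate()` calls `compute()`.
2. In compute: `None + 1` raises TypeError; `except TypeError` catches it → returns 19.
3. In calculate: `ret = compute()` → ret = 19. No exception reaches calculate.
4. `except Exception` is skipped; calculate returns 19.
5. ret = 19.
Result: 19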